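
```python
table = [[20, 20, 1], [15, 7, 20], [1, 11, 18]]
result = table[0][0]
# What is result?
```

table[0] = [20, 20, 1]. Taking column 0 of that row yields 20.

20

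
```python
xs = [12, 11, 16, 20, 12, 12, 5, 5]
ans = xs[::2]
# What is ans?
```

xs has length 8. The slice xs[::2] selects indices [0, 2, 4, 6] (0->12, 2->16, 4->12, 6->5), giving [12, 16, 12, 5].

[12, 16, 12, 5]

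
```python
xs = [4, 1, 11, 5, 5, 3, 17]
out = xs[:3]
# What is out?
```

xs has length 7. The slice xs[:3] selects indices [0, 1, 2] (0->4, 1->1, 2->11), giving [4, 1, 11].

[4, 1, 11]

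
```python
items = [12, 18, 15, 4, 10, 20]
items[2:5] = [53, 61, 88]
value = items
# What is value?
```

items starts as [12, 18, 15, 4, 10, 20] (length 6). The slice items[2:5] covers indices [2, 3, 4] with values [15, 4, 10]. Replacing that slice with [53, 61, 88] (same length) produces [12, 18, 53, 61, 88, 20].

[12, 18, 53, 61, 88, 20]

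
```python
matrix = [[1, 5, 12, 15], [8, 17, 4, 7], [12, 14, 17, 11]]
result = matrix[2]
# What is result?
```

matrix has 3 rows. Row 2 is [12, 14, 17, 11].

[12, 14, 17, 11]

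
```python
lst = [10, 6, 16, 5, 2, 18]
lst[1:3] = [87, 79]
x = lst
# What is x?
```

lst starts as [10, 6, 16, 5, 2, 18] (length 6). The slice lst[1:3] covers indices [1, 2] with values [6, 16]. Replacing that slice with [87, 79] (same length) produces [10, 87, 79, 5, 2, 18].

[10, 87, 79, 5, 2, 18]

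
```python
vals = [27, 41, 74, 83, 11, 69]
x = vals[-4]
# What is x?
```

vals has length 6. Negative index -4 maps to positive index 6 + (-4) = 2. vals[2] = 74.

74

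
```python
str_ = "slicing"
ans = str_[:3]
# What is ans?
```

str_ has length 7. The slice str_[:3] selects indices [0, 1, 2] (0->'s', 1->'l', 2->'i'), giving 'sli'.

'sli'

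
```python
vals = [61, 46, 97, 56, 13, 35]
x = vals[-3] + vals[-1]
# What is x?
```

vals has length 6. Negative index -3 maps to positive index 6 + (-3) = 3. vals[3] = 56.
vals has length 6. Negative index -1 maps to positive index 6 + (-1) = 5. vals[5] = 35.
Sum: 56 + 35 = 91.

91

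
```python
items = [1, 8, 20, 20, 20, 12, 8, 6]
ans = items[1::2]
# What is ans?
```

items has length 8. The slice items[1::2] selects indices [1, 3, 5, 7] (1->8, 3->20, 5->12, 7->6), giving [8, 20, 12, 6].

[8, 20, 12, 6]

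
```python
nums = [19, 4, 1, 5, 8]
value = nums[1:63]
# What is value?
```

nums has length 5. The slice nums[1:63] selects indices [1, 2, 3, 4] (1->4, 2->1, 3->5, 4->8), giving [4, 1, 5, 8].

[4, 1, 5, 8]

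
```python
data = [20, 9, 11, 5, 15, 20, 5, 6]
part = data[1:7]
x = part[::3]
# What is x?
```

data has length 8. The slice data[1:7] selects indices [1, 2, 3, 4, 5, 6] (1->9, 2->11, 3->5, 4->15, 5->20, 6->5), giving [9, 11, 5, 15, 20, 5]. So part = [9, 11, 5, 15, 20, 5]. part has length 6. The slice part[::3] selects indices [0, 3] (0->9, 3->15), giving [9, 15].

[9, 15]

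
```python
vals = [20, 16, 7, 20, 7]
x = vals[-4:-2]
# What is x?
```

vals has length 5. The slice vals[-4:-2] selects indices [1, 2] (1->16, 2->7), giving [16, 7].

[16, 7]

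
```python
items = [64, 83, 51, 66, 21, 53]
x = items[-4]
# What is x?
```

items has length 6. Negative index -4 maps to positive index 6 + (-4) = 2. items[2] = 51.

51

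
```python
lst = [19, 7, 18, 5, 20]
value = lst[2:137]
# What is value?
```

lst has length 5. The slice lst[2:137] selects indices [2, 3, 4] (2->18, 3->5, 4->20), giving [18, 5, 20].

[18, 5, 20]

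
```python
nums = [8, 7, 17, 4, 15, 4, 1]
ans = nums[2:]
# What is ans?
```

nums has length 7. The slice nums[2:] selects indices [2, 3, 4, 5, 6] (2->17, 3->4, 4->15, 5->4, 6->1), giving [17, 4, 15, 4, 1].

[17, 4, 15, 4, 1]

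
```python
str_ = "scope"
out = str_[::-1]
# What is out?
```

str_ has length 5. The slice str_[::-1] selects indices [4, 3, 2, 1, 0] (4->'e', 3->'p', 2->'o', 1->'c', 0->'s'), giving 'epocs'.

'epocs'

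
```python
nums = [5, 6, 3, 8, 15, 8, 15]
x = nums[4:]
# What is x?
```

nums has length 7. The slice nums[4:] selects indices [4, 5, 6] (4->15, 5->8, 6->15), giving [15, 8, 15].

[15, 8, 15]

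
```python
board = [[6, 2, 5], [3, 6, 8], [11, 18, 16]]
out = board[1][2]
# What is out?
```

board[1] = [3, 6, 8]. Taking column 2 of that row yields 8.

8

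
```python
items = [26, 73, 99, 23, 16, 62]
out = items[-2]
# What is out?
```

items has length 6. Negative index -2 maps to positive index 6 + (-2) = 4. items[4] = 16.

16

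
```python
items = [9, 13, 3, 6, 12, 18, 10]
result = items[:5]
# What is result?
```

items has length 7. The slice items[:5] selects indices [0, 1, 2, 3, 4] (0->9, 1->13, 2->3, 3->6, 4->12), giving [9, 13, 3, 6, 12].

[9, 13, 3, 6, 12]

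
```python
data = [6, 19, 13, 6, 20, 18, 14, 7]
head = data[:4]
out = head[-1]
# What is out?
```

data has length 8. The slice data[:4] selects indices [0, 1, 2, 3] (0->6, 1->19, 2->13, 3->6), giving [6, 19, 13, 6]. So head = [6, 19, 13, 6]. Then head[-1] = 6.

6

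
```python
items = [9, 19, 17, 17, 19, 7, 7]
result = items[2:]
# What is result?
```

items has length 7. The slice items[2:] selects indices [2, 3, 4, 5, 6] (2->17, 3->17, 4->19, 5->7, 6->7), giving [17, 17, 19, 7, 7].

[17, 17, 19, 7, 7]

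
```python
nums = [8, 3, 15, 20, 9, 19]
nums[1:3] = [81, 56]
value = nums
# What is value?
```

nums starts as [8, 3, 15, 20, 9, 19] (length 6). The slice nums[1:3] covers indices [1, 2] with values [3, 15]. Replacing that slice with [81, 56] (same length) produces [8, 81, 56, 20, 9, 19].

[8, 81, 56, 20, 9, 19]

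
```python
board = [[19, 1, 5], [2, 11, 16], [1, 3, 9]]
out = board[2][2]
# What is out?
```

board[2] = [1, 3, 9]. Taking column 2 of that row yields 9.

9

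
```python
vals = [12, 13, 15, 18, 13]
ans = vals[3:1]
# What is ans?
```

vals has length 5. The slice vals[3:1] resolves to an empty index range, so the result is [].

[]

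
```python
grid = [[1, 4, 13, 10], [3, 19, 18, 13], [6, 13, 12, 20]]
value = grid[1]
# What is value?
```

grid has 3 rows. Row 1 is [3, 19, 18, 13].

[3, 19, 18, 13]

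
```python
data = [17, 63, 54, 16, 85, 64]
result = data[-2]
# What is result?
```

data has length 6. Negative index -2 maps to positive index 6 + (-2) = 4. data[4] = 85.

85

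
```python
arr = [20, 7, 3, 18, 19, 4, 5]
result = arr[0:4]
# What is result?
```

arr has length 7. The slice arr[0:4] selects indices [0, 1, 2, 3] (0->20, 1->7, 2->3, 3->18), giving [20, 7, 3, 18].

[20, 7, 3, 18]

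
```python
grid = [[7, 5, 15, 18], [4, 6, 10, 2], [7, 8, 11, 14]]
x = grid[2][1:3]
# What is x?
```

grid[2] = [7, 8, 11, 14]. grid[2] has length 4. The slice grid[2][1:3] selects indices [1, 2] (1->8, 2->11), giving [8, 11].

[8, 11]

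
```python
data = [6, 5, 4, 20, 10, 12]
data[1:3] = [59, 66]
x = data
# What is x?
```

data starts as [6, 5, 4, 20, 10, 12] (length 6). The slice data[1:3] covers indices [1, 2] with values [5, 4]. Replacing that slice with [59, 66] (same length) produces [6, 59, 66, 20, 10, 12].

[6, 59, 66, 20, 10, 12]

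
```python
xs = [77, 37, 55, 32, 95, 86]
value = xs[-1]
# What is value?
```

xs has length 6. Negative index -1 maps to positive index 6 + (-1) = 5. xs[5] = 86.

86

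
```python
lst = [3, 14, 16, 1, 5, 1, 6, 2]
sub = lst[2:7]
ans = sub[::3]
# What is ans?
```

lst has length 8. The slice lst[2:7] selects indices [2, 3, 4, 5, 6] (2->16, 3->1, 4->5, 5->1, 6->6), giving [16, 1, 5, 1, 6]. So sub = [16, 1, 5, 1, 6]. sub has length 5. The slice sub[::3] selects indices [0, 3] (0->16, 3->1), giving [16, 1].

[16, 1]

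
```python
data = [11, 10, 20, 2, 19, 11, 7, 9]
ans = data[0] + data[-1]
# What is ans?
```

data has length 8. data[0] = 11.
data has length 8. Negative index -1 maps to positive index 8 + (-1) = 7. data[7] = 9.
Sum: 11 + 9 = 20.

20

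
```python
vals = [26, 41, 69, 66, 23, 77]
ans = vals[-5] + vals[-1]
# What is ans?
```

vals has length 6. Negative index -5 maps to positive index 6 + (-5) = 1. vals[1] = 41.
vals has length 6. Negative index -1 maps to positive index 6 + (-1) = 5. vals[5] = 77.
Sum: 41 + 77 = 118.

118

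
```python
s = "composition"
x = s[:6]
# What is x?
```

s has length 11. The slice s[:6] selects indices [0, 1, 2, 3, 4, 5] (0->'c', 1->'o', 2->'m', 3->'p', 4->'o', 5->'s'), giving 'compos'.

'compos'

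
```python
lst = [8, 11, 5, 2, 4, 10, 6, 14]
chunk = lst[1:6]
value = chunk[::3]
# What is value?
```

lst has length 8. The slice lst[1:6] selects indices [1, 2, 3, 4, 5] (1->11, 2->5, 3->2, 4->4, 5->10), giving [11, 5, 2, 4, 10]. So chunk = [11, 5, 2, 4, 10]. chunk has length 5. The slice chunk[::3] selects indices [0, 3] (0->11, 3->4), giving [11, 4].

[11, 4]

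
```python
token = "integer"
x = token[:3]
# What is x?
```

token has length 7. The slice token[:3] selects indices [0, 1, 2] (0->'i', 1->'n', 2->'t'), giving 'int'.

'int'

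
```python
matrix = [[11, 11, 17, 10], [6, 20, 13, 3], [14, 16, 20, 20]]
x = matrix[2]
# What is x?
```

matrix has 3 rows. Row 2 is [14, 16, 20, 20].

[14, 16, 20, 20]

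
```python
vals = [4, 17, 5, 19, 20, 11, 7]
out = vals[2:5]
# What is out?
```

vals has length 7. The slice vals[2:5] selects indices [2, 3, 4] (2->5, 3->19, 4->20), giving [5, 19, 20].

[5, 19, 20]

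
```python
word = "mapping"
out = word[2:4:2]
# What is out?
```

word has length 7. The slice word[2:4:2] selects indices [2] (2->'p'), giving 'p'.

'p'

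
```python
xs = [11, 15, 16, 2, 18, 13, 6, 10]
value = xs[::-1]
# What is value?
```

xs has length 8. The slice xs[::-1] selects indices [7, 6, 5, 4, 3, 2, 1, 0] (7->10, 6->6, 5->13, 4->18, 3->2, 2->16, 1->15, 0->11), giving [10, 6, 13, 18, 2, 16, 15, 11].

[10, 6, 13, 18, 2, 16, 15, 11]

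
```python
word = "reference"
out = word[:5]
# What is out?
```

word has length 9. The slice word[:5] selects indices [0, 1, 2, 3, 4] (0->'r', 1->'e', 2->'f', 3->'e', 4->'r'), giving 'refer'.

'refer'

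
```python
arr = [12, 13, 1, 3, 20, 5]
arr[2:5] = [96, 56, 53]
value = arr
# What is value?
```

arr starts as [12, 13, 1, 3, 20, 5] (length 6). The slice arr[2:5] covers indices [2, 3, 4] with values [1, 3, 20]. Replacing that slice with [96, 56, 53] (same length) produces [12, 13, 96, 56, 53, 5].

[12, 13, 96, 56, 53, 5]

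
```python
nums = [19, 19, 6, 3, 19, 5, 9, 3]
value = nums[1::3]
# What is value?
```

nums has length 8. The slice nums[1::3] selects indices [1, 4, 7] (1->19, 4->19, 7->3), giving [19, 19, 3].

[19, 19, 3]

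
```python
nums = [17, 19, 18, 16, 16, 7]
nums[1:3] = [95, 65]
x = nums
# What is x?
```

nums starts as [17, 19, 18, 16, 16, 7] (length 6). The slice nums[1:3] covers indices [1, 2] with values [19, 18]. Replacing that slice with [95, 65] (same length) produces [17, 95, 65, 16, 16, 7].

[17, 95, 65, 16, 16, 7]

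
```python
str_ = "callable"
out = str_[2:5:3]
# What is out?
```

str_ has length 8. The slice str_[2:5:3] selects indices [2] (2->'l'), giving 'l'.

'l'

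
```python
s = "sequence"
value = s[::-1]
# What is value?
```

s has length 8. The slice s[::-1] selects indices [7, 6, 5, 4, 3, 2, 1, 0] (7->'e', 6->'c', 5->'n', 4->'e', 3->'u', 2->'q', 1->'e', 0->'s'), giving 'ecneuqes'.

'ecneuqes'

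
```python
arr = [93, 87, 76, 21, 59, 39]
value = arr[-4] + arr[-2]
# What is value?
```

arr has length 6. Negative index -4 maps to positive index 6 + (-4) = 2. arr[2] = 76.
arr has length 6. Negative index -2 maps to positive index 6 + (-2) = 4. arr[4] = 59.
Sum: 76 + 59 = 135.

135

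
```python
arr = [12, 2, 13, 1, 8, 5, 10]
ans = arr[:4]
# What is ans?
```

arr has length 7. The slice arr[:4] selects indices [0, 1, 2, 3] (0->12, 1->2, 2->13, 3->1), giving [12, 2, 13, 1].

[12, 2, 13, 1]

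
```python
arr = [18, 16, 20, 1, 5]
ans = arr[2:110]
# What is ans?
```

arr has length 5. The slice arr[2:110] selects indices [2, 3, 4] (2->20, 3->1, 4->5), giving [20, 1, 5].

[20, 1, 5]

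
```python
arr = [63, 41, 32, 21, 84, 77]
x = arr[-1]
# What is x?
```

arr has length 6. Negative index -1 maps to positive index 6 + (-1) = 5. arr[5] = 77.

77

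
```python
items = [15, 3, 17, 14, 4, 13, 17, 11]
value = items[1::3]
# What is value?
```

items has length 8. The slice items[1::3] selects indices [1, 4, 7] (1->3, 4->4, 7->11), giving [3, 4, 11].

[3, 4, 11]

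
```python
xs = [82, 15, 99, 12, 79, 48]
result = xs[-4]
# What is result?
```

xs has length 6. Negative index -4 maps to positive index 6 + (-4) = 2. xs[2] = 99.

99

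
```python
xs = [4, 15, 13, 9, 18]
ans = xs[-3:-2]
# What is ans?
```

xs has length 5. The slice xs[-3:-2] selects indices [2] (2->13), giving [13].

[13]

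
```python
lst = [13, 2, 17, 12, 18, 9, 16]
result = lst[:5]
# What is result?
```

lst has length 7. The slice lst[:5] selects indices [0, 1, 2, 3, 4] (0->13, 1->2, 2->17, 3->12, 4->18), giving [13, 2, 17, 12, 18].

[13, 2, 17, 12, 18]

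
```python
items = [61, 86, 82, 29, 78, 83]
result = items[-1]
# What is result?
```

items has length 6. Negative index -1 maps to positive index 6 + (-1) = 5. items[5] = 83.

83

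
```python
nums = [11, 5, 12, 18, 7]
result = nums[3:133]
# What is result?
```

nums has length 5. The slice nums[3:133] selects indices [3, 4] (3->18, 4->7), giving [18, 7].

[18, 7]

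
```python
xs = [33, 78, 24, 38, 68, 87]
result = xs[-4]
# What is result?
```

xs has length 6. Negative index -4 maps to positive index 6 + (-4) = 2. xs[2] = 24.

24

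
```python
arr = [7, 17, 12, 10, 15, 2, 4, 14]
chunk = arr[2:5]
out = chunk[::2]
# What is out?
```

arr has length 8. The slice arr[2:5] selects indices [2, 3, 4] (2->12, 3->10, 4->15), giving [12, 10, 15]. So chunk = [12, 10, 15]. chunk has length 3. The slice chunk[::2] selects indices [0, 2] (0->12, 2->15), giving [12, 15].

[12, 15]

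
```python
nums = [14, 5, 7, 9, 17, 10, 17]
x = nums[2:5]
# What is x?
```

nums has length 7. The slice nums[2:5] selects indices [2, 3, 4] (2->7, 3->9, 4->17), giving [7, 9, 17].

[7, 9, 17]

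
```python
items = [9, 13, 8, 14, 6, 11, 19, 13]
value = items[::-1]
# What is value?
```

items has length 8. The slice items[::-1] selects indices [7, 6, 5, 4, 3, 2, 1, 0] (7->13, 6->19, 5->11, 4->6, 3->14, 2->8, 1->13, 0->9), giving [13, 19, 11, 6, 14, 8, 13, 9].

[13, 19, 11, 6, 14, 8, 13, 9]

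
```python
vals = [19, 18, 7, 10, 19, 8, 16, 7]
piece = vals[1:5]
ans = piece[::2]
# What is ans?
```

vals has length 8. The slice vals[1:5] selects indices [1, 2, 3, 4] (1->18, 2->7, 3->10, 4->19), giving [18, 7, 10, 19]. So piece = [18, 7, 10, 19]. piece has length 4. The slice piece[::2] selects indices [0, 2] (0->18, 2->10), giving [18, 10].

[18, 10]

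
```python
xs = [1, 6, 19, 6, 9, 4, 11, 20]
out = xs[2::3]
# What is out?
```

xs has length 8. The slice xs[2::3] selects indices [2, 5] (2->19, 5->4), giving [19, 4].

[19, 4]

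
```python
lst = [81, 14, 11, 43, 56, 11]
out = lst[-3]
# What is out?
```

lst has length 6. Negative index -3 maps to positive index 6 + (-3) = 3. lst[3] = 43.

43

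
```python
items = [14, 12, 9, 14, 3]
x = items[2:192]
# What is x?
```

items has length 5. The slice items[2:192] selects indices [2, 3, 4] (2->9, 3->14, 4->3), giving [9, 14, 3].

[9, 14, 3]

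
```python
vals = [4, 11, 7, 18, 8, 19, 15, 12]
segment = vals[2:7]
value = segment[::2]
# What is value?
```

vals has length 8. The slice vals[2:7] selects indices [2, 3, 4, 5, 6] (2->7, 3->18, 4->8, 5->19, 6->15), giving [7, 18, 8, 19, 15]. So segment = [7, 18, 8, 19, 15]. segment has length 5. The slice segment[::2] selects indices [0, 2, 4] (0->7, 2->8, 4->15), giving [7, 8, 15].

[7, 8, 15]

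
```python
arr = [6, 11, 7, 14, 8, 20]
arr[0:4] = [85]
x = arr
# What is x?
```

arr starts as [6, 11, 7, 14, 8, 20] (length 6). The slice arr[0:4] covers indices [0, 1, 2, 3] with values [6, 11, 7, 14]. Replacing that slice with [85] (different length) produces [85, 8, 20].

[85, 8, 20]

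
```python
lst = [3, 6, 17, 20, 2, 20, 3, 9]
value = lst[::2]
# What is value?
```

lst has length 8. The slice lst[::2] selects indices [0, 2, 4, 6] (0->3, 2->17, 4->2, 6->3), giving [3, 17, 2, 3].

[3, 17, 2, 3]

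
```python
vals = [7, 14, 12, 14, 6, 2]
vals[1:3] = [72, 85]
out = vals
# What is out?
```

vals starts as [7, 14, 12, 14, 6, 2] (length 6). The slice vals[1:3] covers indices [1, 2] with values [14, 12]. Replacing that slice with [72, 85] (same length) produces [7, 72, 85, 14, 6, 2].

[7, 72, 85, 14, 6, 2]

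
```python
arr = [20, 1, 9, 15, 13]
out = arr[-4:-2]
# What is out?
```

arr has length 5. The slice arr[-4:-2] selects indices [1, 2] (1->1, 2->9), giving [1, 9].

[1, 9]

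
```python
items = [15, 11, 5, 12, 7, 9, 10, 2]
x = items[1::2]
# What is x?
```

items has length 8. The slice items[1::2] selects indices [1, 3, 5, 7] (1->11, 3->12, 5->9, 7->2), giving [11, 12, 9, 2].

[11, 12, 9, 2]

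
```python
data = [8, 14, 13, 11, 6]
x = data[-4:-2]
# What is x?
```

data has length 5. The slice data[-4:-2] selects indices [1, 2] (1->14, 2->13), giving [14, 13].

[14, 13]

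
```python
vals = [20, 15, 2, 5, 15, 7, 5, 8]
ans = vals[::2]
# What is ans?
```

vals has length 8. The slice vals[::2] selects indices [0, 2, 4, 6] (0->20, 2->2, 4->15, 6->5), giving [20, 2, 15, 5].

[20, 2, 15, 5]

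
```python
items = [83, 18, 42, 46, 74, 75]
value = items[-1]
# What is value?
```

items has length 6. Negative index -1 maps to positive index 6 + (-1) = 5. items[5] = 75.

75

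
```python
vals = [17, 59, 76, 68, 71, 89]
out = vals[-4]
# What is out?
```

vals has length 6. Negative index -4 maps to positive index 6 + (-4) = 2. vals[2] = 76.

76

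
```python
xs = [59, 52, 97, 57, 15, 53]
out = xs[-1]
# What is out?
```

xs has length 6. Negative index -1 maps to positive index 6 + (-1) = 5. xs[5] = 53.

53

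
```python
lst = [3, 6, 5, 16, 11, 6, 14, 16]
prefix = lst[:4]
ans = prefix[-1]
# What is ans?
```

lst has length 8. The slice lst[:4] selects indices [0, 1, 2, 3] (0->3, 1->6, 2->5, 3->16), giving [3, 6, 5, 16]. So prefix = [3, 6, 5, 16]. Then prefix[-1] = 16.

16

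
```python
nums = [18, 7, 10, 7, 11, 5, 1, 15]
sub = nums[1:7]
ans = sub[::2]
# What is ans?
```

nums has length 8. The slice nums[1:7] selects indices [1, 2, 3, 4, 5, 6] (1->7, 2->10, 3->7, 4->11, 5->5, 6->1), giving [7, 10, 7, 11, 5, 1]. So sub = [7, 10, 7, 11, 5, 1]. sub has length 6. The slice sub[::2] selects indices [0, 2, 4] (0->7, 2->7, 4->5), giving [7, 7, 5].

[7, 7, 5]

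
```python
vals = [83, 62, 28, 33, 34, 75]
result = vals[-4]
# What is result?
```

vals has length 6. Negative index -4 maps to positive index 6 + (-4) = 2. vals[2] = 28.

28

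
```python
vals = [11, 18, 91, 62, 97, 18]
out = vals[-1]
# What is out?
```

vals has length 6. Negative index -1 maps to positive index 6 + (-1) = 5. vals[5] = 18.

18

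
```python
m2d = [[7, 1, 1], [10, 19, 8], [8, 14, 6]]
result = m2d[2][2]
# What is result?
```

m2d[2] = [8, 14, 6]. Taking column 2 of that row yields 6.

6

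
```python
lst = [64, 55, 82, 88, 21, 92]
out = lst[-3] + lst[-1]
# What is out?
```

lst has length 6. Negative index -3 maps to positive index 6 + (-3) = 3. lst[3] = 88.
lst has length 6. Negative index -1 maps to positive index 6 + (-1) = 5. lst[5] = 92.
Sum: 88 + 92 = 180.

180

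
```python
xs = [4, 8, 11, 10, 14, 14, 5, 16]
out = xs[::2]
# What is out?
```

xs has length 8. The slice xs[::2] selects indices [0, 2, 4, 6] (0->4, 2->11, 4->14, 6->5), giving [4, 11, 14, 5].

[4, 11, 14, 5]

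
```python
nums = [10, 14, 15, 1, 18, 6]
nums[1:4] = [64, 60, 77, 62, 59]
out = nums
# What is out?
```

nums starts as [10, 14, 15, 1, 18, 6] (length 6). The slice nums[1:4] covers indices [1, 2, 3] with values [14, 15, 1]. Replacing that slice with [64, 60, 77, 62, 59] (different length) produces [10, 64, 60, 77, 62, 59, 18, 6].

[10, 64, 60, 77, 62, 59, 18, 6]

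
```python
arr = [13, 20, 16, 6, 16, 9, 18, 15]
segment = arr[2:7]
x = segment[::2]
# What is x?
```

arr has length 8. The slice arr[2:7] selects indices [2, 3, 4, 5, 6] (2->16, 3->6, 4->16, 5->9, 6->18), giving [16, 6, 16, 9, 18]. So segment = [16, 6, 16, 9, 18]. segment has length 5. The slice segment[::2] selects indices [0, 2, 4] (0->16, 2->16, 4->18), giving [16, 16, 18].

[16, 16, 18]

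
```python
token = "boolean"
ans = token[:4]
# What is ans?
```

token has length 7. The slice token[:4] selects indices [0, 1, 2, 3] (0->'b', 1->'o', 2->'o', 3->'l'), giving 'bool'.

'bool'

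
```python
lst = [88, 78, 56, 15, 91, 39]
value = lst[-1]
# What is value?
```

lst has length 6. Negative index -1 maps to positive index 6 + (-1) = 5. lst[5] = 39.

39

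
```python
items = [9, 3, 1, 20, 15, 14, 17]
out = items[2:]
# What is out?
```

items has length 7. The slice items[2:] selects indices [2, 3, 4, 5, 6] (2->1, 3->20, 4->15, 5->14, 6->17), giving [1, 20, 15, 14, 17].

[1, 20, 15, 14, 17]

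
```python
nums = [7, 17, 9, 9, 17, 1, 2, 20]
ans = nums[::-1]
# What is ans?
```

nums has length 8. The slice nums[::-1] selects indices [7, 6, 5, 4, 3, 2, 1, 0] (7->20, 6->2, 5->1, 4->17, 3->9, 2->9, 1->17, 0->7), giving [20, 2, 1, 17, 9, 9, 17, 7].

[20, 2, 1, 17, 9, 9, 17, 7]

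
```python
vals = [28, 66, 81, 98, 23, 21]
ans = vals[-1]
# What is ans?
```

vals has length 6. Negative index -1 maps to positive index 6 + (-1) = 5. vals[5] = 21.

21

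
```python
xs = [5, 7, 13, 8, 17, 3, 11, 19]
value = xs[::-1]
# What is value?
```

xs has length 8. The slice xs[::-1] selects indices [7, 6, 5, 4, 3, 2, 1, 0] (7->19, 6->11, 5->3, 4->17, 3->8, 2->13, 1->7, 0->5), giving [19, 11, 3, 17, 8, 13, 7, 5].

[19, 11, 3, 17, 8, 13, 7, 5]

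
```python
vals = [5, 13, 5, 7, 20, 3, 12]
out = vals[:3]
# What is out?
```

vals has length 7. The slice vals[:3] selects indices [0, 1, 2] (0->5, 1->13, 2->5), giving [5, 13, 5].

[5, 13, 5]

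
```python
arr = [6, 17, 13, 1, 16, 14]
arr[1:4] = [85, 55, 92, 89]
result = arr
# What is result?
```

arr starts as [6, 17, 13, 1, 16, 14] (length 6). The slice arr[1:4] covers indices [1, 2, 3] with values [17, 13, 1]. Replacing that slice with [85, 55, 92, 89] (different length) produces [6, 85, 55, 92, 89, 16, 14].

[6, 85, 55, 92, 89, 16, 14]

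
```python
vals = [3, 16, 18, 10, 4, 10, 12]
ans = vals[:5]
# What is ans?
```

vals has length 7. The slice vals[:5] selects indices [0, 1, 2, 3, 4] (0->3, 1->16, 2->18, 3->10, 4->4), giving [3, 16, 18, 10, 4].

[3, 16, 18, 10, 4]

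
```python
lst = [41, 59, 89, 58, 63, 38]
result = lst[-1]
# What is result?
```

lst has length 6. Negative index -1 maps to positive index 6 + (-1) = 5. lst[5] = 38.

38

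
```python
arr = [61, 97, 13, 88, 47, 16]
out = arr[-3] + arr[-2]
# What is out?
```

arr has length 6. Negative index -3 maps to positive index 6 + (-3) = 3. arr[3] = 88.
arr has length 6. Negative index -2 maps to positive index 6 + (-2) = 4. arr[4] = 47.
Sum: 88 + 47 = 135.

135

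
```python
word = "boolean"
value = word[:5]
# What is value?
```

word has length 7. The slice word[:5] selects indices [0, 1, 2, 3, 4] (0->'b', 1->'o', 2->'o', 3->'l', 4->'e'), giving 'boole'.

'boole'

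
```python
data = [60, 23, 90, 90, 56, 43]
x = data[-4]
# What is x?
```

data has length 6. Negative index -4 maps to positive index 6 + (-4) = 2. data[2] = 90.

90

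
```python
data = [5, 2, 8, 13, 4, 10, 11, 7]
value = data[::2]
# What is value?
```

data has length 8. The slice data[::2] selects indices [0, 2, 4, 6] (0->5, 2->8, 4->4, 6->11), giving [5, 8, 4, 11].

[5, 8, 4, 11]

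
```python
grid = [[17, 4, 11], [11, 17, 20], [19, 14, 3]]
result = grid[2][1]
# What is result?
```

grid[2] = [19, 14, 3]. Taking column 1 of that row yields 14.

14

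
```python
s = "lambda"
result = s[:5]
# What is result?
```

s has length 6. The slice s[:5] selects indices [0, 1, 2, 3, 4] (0->'l', 1->'a', 2->'m', 3->'b', 4->'d'), giving 'lambd'.

'lambd'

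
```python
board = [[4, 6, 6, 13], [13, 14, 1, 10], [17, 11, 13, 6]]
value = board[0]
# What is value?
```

board has 3 rows. Row 0 is [4, 6, 6, 13].

[4, 6, 6, 13]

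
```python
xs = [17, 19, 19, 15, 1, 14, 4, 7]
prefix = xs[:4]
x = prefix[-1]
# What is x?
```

xs has length 8. The slice xs[:4] selects indices [0, 1, 2, 3] (0->17, 1->19, 2->19, 3->15), giving [17, 19, 19, 15]. So prefix = [17, 19, 19, 15]. Then prefix[-1] = 15.

15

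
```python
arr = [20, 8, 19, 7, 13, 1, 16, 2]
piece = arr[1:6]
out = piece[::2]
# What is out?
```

arr has length 8. The slice arr[1:6] selects indices [1, 2, 3, 4, 5] (1->8, 2->19, 3->7, 4->13, 5->1), giving [8, 19, 7, 13, 1]. So piece = [8, 19, 7, 13, 1]. piece has length 5. The slice piece[::2] selects indices [0, 2, 4] (0->8, 2->7, 4->1), giving [8, 7, 1].

[8, 7, 1]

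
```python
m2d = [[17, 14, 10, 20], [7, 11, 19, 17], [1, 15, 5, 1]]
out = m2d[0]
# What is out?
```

m2d has 3 rows. Row 0 is [17, 14, 10, 20].

[17, 14, 10, 20]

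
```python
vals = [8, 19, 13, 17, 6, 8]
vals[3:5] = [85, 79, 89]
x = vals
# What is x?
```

vals starts as [8, 19, 13, 17, 6, 8] (length 6). The slice vals[3:5] covers indices [3, 4] with values [17, 6]. Replacing that slice with [85, 79, 89] (different length) produces [8, 19, 13, 85, 79, 89, 8].

[8, 19, 13, 85, 79, 89, 8]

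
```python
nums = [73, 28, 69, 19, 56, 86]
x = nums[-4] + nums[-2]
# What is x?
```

nums has length 6. Negative index -4 maps to positive index 6 + (-4) = 2. nums[2] = 69.
nums has length 6. Negative index -2 maps to positive index 6 + (-2) = 4. nums[4] = 56.
Sum: 69 + 56 = 125.

125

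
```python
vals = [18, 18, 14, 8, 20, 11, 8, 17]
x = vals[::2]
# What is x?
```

vals has length 8. The slice vals[::2] selects indices [0, 2, 4, 6] (0->18, 2->14, 4->20, 6->8), giving [18, 14, 20, 8].

[18, 14, 20, 8]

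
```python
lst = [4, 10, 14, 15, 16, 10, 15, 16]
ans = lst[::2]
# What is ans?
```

lst has length 8. The slice lst[::2] selects indices [0, 2, 4, 6] (0->4, 2->14, 4->16, 6->15), giving [4, 14, 16, 15].

[4, 14, 16, 15]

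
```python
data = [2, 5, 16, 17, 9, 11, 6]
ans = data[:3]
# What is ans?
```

data has length 7. The slice data[:3] selects indices [0, 1, 2] (0->2, 1->5, 2->16), giving [2, 5, 16].

[2, 5, 16]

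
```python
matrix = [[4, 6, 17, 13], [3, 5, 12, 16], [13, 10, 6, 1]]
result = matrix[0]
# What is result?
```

matrix has 3 rows. Row 0 is [4, 6, 17, 13].

[4, 6, 17, 13]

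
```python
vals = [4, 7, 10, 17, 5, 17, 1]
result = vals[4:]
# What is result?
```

vals has length 7. The slice vals[4:] selects indices [4, 5, 6] (4->5, 5->17, 6->1), giving [5, 17, 1].

[5, 17, 1]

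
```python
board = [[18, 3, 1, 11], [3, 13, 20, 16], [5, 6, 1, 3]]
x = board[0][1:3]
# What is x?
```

board[0] = [18, 3, 1, 11]. board[0] has length 4. The slice board[0][1:3] selects indices [1, 2] (1->3, 2->1), giving [3, 1].

[3, 1]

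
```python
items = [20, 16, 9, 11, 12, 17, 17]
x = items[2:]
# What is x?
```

items has length 7. The slice items[2:] selects indices [2, 3, 4, 5, 6] (2->9, 3->11, 4->12, 5->17, 6->17), giving [9, 11, 12, 17, 17].

[9, 11, 12, 17, 17]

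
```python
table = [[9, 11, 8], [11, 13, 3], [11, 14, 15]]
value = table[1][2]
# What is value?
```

table[1] = [11, 13, 3]. Taking column 2 of that row yields 3.

3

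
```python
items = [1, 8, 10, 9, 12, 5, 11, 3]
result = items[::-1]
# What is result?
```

items has length 8. The slice items[::-1] selects indices [7, 6, 5, 4, 3, 2, 1, 0] (7->3, 6->11, 5->5, 4->12, 3->9, 2->10, 1->8, 0->1), giving [3, 11, 5, 12, 9, 10, 8, 1].

[3, 11, 5, 12, 9, 10, 8, 1]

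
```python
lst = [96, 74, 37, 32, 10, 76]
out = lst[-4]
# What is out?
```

lst has length 6. Negative index -4 maps to positive index 6 + (-4) = 2. lst[2] = 37.

37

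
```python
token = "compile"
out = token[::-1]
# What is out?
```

token has length 7. The slice token[::-1] selects indices [6, 5, 4, 3, 2, 1, 0] (6->'e', 5->'l', 4->'i', 3->'p', 2->'m', 1->'o', 0->'c'), giving 'elipmoc'.

'elipmoc'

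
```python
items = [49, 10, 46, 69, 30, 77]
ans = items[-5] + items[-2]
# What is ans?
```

items has length 6. Negative index -5 maps to positive index 6 + (-5) = 1. items[1] = 10.
items has length 6. Negative index -2 maps to positive index 6 + (-2) = 4. items[4] = 30.
Sum: 10 + 30 = 40.

40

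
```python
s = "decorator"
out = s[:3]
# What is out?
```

s has length 9. The slice s[:3] selects indices [0, 1, 2] (0->'d', 1->'e', 2->'c'), giving 'dec'.

'dec'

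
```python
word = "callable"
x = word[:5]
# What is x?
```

word has length 8. The slice word[:5] selects indices [0, 1, 2, 3, 4] (0->'c', 1->'a', 2->'l', 3->'l', 4->'a'), giving 'calla'.

'calla'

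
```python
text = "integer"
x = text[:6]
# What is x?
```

text has length 7. The slice text[:6] selects indices [0, 1, 2, 3, 4, 5] (0->'i', 1->'n', 2->'t', 3->'e', 4->'g', 5->'e'), giving 'intege'.

'intege'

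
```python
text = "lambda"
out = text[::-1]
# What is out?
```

text has length 6. The slice text[::-1] selects indices [5, 4, 3, 2, 1, 0] (5->'a', 4->'d', 3->'b', 2->'m', 1->'a', 0->'l'), giving 'adbmal'.

'adbmal'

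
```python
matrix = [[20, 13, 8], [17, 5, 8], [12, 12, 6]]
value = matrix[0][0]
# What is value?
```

matrix[0] = [20, 13, 8]. Taking column 0 of that row yields 20.

20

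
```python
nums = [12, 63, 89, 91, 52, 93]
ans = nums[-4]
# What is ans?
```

nums has length 6. Negative index -4 maps to positive index 6 + (-4) = 2. nums[2] = 89.

89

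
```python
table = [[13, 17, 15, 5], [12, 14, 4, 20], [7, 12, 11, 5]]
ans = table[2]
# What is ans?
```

table has 3 rows. Row 2 is [7, 12, 11, 5].

[7, 12, 11, 5]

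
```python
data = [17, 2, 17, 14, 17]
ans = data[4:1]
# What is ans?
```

data has length 5. The slice data[4:1] resolves to an empty index range, so the result is [].

[]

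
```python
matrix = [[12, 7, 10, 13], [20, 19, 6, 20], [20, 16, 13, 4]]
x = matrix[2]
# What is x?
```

matrix has 3 rows. Row 2 is [20, 16, 13, 4].

[20, 16, 13, 4]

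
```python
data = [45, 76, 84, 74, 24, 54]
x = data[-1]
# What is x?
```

data has length 6. Negative index -1 maps to positive index 6 + (-1) = 5. data[5] = 54.

54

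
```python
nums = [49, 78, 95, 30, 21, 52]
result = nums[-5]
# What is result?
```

nums has length 6. Negative index -5 maps to positive index 6 + (-5) = 1. nums[1] = 78.

78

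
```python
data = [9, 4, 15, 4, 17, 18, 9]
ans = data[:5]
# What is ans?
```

data has length 7. The slice data[:5] selects indices [0, 1, 2, 3, 4] (0->9, 1->4, 2->15, 3->4, 4->17), giving [9, 4, 15, 4, 17].

[9, 4, 15, 4, 17]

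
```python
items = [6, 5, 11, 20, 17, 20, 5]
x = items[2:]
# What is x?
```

items has length 7. The slice items[2:] selects indices [2, 3, 4, 5, 6] (2->11, 3->20, 4->17, 5->20, 6->5), giving [11, 20, 17, 20, 5].

[11, 20, 17, 20, 5]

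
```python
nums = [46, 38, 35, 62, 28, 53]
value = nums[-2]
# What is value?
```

nums has length 6. Negative index -2 maps to positive index 6 + (-2) = 4. nums[4] = 28.

28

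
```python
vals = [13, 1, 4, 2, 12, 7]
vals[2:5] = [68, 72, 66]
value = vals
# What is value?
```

vals starts as [13, 1, 4, 2, 12, 7] (length 6). The slice vals[2:5] covers indices [2, 3, 4] with values [4, 2, 12]. Replacing that slice with [68, 72, 66] (same length) produces [13, 1, 68, 72, 66, 7].

[13, 1, 68, 72, 66, 7]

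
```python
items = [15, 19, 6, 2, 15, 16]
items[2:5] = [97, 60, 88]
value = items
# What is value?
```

items starts as [15, 19, 6, 2, 15, 16] (length 6). The slice items[2:5] covers indices [2, 3, 4] with values [6, 2, 15]. Replacing that slice with [97, 60, 88] (same length) produces [15, 19, 97, 60, 88, 16].

[15, 19, 97, 60, 88, 16]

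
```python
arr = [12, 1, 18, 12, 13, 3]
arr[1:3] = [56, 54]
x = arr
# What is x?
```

arr starts as [12, 1, 18, 12, 13, 3] (length 6). The slice arr[1:3] covers indices [1, 2] with values [1, 18]. Replacing that slice with [56, 54] (same length) produces [12, 56, 54, 12, 13, 3].

[12, 56, 54, 12, 13, 3]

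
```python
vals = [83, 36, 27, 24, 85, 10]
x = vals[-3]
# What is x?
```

vals has length 6. Negative index -3 maps to positive index 6 + (-3) = 3. vals[3] = 24.

24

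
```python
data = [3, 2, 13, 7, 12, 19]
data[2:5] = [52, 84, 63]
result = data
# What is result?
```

data starts as [3, 2, 13, 7, 12, 19] (length 6). The slice data[2:5] covers indices [2, 3, 4] with values [13, 7, 12]. Replacing that slice with [52, 84, 63] (same length) produces [3, 2, 52, 84, 63, 19].

[3, 2, 52, 84, 63, 19]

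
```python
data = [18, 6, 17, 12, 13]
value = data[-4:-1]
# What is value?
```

data has length 5. The slice data[-4:-1] selects indices [1, 2, 3] (1->6, 2->17, 3->12), giving [6, 17, 12].

[6, 17, 12]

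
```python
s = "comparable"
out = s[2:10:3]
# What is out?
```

s has length 10. The slice s[2:10:3] selects indices [2, 5, 8] (2->'m', 5->'r', 8->'l'), giving 'mrl'.

'mrl'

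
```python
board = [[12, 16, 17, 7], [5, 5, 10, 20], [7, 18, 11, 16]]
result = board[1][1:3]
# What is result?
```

board[1] = [5, 5, 10, 20]. board[1] has length 4. The slice board[1][1:3] selects indices [1, 2] (1->5, 2->10), giving [5, 10].

[5, 10]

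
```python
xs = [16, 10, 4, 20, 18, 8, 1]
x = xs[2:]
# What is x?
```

xs has length 7. The slice xs[2:] selects indices [2, 3, 4, 5, 6] (2->4, 3->20, 4->18, 5->8, 6->1), giving [4, 20, 18, 8, 1].

[4, 20, 18, 8, 1]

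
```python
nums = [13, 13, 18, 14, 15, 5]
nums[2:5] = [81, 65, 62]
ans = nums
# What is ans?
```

nums starts as [13, 13, 18, 14, 15, 5] (length 6). The slice nums[2:5] covers indices [2, 3, 4] with values [18, 14, 15]. Replacing that slice with [81, 65, 62] (same length) produces [13, 13, 81, 65, 62, 5].

[13, 13, 81, 65, 62, 5]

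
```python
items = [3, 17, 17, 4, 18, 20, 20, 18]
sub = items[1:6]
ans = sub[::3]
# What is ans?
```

items has length 8. The slice items[1:6] selects indices [1, 2, 3, 4, 5] (1->17, 2->17, 3->4, 4->18, 5->20), giving [17, 17, 4, 18, 20]. So sub = [17, 17, 4, 18, 20]. sub has length 5. The slice sub[::3] selects indices [0, 3] (0->17, 3->18), giving [17, 18].

[17, 18]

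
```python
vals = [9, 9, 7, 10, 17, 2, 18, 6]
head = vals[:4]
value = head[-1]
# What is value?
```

vals has length 8. The slice vals[:4] selects indices [0, 1, 2, 3] (0->9, 1->9, 2->7, 3->10), giving [9, 9, 7, 10]. So head = [9, 9, 7, 10]. Then head[-1] = 10.

10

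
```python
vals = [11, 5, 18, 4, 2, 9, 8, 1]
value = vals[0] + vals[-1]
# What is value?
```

vals has length 8. vals[0] = 11.
vals has length 8. Negative index -1 maps to positive index 8 + (-1) = 7. vals[7] = 1.
Sum: 11 + 1 = 12.

12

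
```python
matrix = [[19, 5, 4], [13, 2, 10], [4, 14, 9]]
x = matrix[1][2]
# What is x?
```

matrix[1] = [13, 2, 10]. Taking column 2 of that row yields 10.

10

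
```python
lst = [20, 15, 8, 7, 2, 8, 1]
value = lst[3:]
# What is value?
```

lst has length 7. The slice lst[3:] selects indices [3, 4, 5, 6] (3->7, 4->2, 5->8, 6->1), giving [7, 2, 8, 1].

[7, 2, 8, 1]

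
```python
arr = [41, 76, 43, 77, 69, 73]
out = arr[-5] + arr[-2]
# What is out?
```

arr has length 6. Negative index -5 maps to positive index 6 + (-5) = 1. arr[1] = 76.
arr has length 6. Negative index -2 maps to positive index 6 + (-2) = 4. arr[4] = 69.
Sum: 76 + 69 = 145.

145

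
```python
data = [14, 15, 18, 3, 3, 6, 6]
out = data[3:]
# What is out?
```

data has length 7. The slice data[3:] selects indices [3, 4, 5, 6] (3->3, 4->3, 5->6, 6->6), giving [3, 3, 6, 6].

[3, 3, 6, 6]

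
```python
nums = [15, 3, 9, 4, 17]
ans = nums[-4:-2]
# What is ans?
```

nums has length 5. The slice nums[-4:-2] selects indices [1, 2] (1->3, 2->9), giving [3, 9].

[3, 9]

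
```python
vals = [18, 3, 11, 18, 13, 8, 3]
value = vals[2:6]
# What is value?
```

vals has length 7. The slice vals[2:6] selects indices [2, 3, 4, 5] (2->11, 3->18, 4->13, 5->8), giving [11, 18, 13, 8].

[11, 18, 13, 8]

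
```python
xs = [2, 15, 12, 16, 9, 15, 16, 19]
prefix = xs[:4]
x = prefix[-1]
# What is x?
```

xs has length 8. The slice xs[:4] selects indices [0, 1, 2, 3] (0->2, 1->15, 2->12, 3->16), giving [2, 15, 12, 16]. So prefix = [2, 15, 12, 16]. Then prefix[-1] = 16.

16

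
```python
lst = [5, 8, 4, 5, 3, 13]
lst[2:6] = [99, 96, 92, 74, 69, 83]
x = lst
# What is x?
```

lst starts as [5, 8, 4, 5, 3, 13] (length 6). The slice lst[2:6] covers indices [2, 3, 4, 5] with values [4, 5, 3, 13]. Replacing that slice with [99, 96, 92, 74, 69, 83] (different length) produces [5, 8, 99, 96, 92, 74, 69, 83].

[5, 8, 99, 96, 92, 74, 69, 83]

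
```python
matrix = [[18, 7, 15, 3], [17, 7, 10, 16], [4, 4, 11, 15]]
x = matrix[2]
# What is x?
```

matrix has 3 rows. Row 2 is [4, 4, 11, 15].

[4, 4, 11, 15]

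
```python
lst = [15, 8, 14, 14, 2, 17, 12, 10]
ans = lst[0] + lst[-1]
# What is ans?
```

lst has length 8. lst[0] = 15.
lst has length 8. Negative index -1 maps to positive index 8 + (-1) = 7. lst[7] = 10.
Sum: 15 + 10 = 25.

25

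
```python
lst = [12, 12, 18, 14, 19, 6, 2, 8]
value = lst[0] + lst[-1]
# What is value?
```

lst has length 8. lst[0] = 12.
lst has length 8. Negative index -1 maps to positive index 8 + (-1) = 7. lst[7] = 8.
Sum: 12 + 8 = 20.

20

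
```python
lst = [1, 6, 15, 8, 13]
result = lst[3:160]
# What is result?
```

lst has length 5. The slice lst[3:160] selects indices [3, 4] (3->8, 4->13), giving [8, 13].

[8, 13]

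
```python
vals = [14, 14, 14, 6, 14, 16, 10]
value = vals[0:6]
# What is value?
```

vals has length 7. The slice vals[0:6] selects indices [0, 1, 2, 3, 4, 5] (0->14, 1->14, 2->14, 3->6, 4->14, 5->16), giving [14, 14, 14, 6, 14, 16].

[14, 14, 14, 6, 14, 16]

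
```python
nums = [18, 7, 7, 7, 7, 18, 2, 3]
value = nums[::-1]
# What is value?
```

nums has length 8. The slice nums[::-1] selects indices [7, 6, 5, 4, 3, 2, 1, 0] (7->3, 6->2, 5->18, 4->7, 3->7, 2->7, 1->7, 0->18), giving [3, 2, 18, 7, 7, 7, 7, 18].

[3, 2, 18, 7, 7, 7, 7, 18]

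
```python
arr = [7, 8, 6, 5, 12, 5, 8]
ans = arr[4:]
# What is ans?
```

arr has length 7. The slice arr[4:] selects indices [4, 5, 6] (4->12, 5->5, 6->8), giving [12, 5, 8].

[12, 5, 8]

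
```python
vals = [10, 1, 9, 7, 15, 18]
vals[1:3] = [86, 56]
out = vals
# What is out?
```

vals starts as [10, 1, 9, 7, 15, 18] (length 6). The slice vals[1:3] covers indices [1, 2] with values [1, 9]. Replacing that slice with [86, 56] (same length) produces [10, 86, 56, 7, 15, 18].

[10, 86, 56, 7, 15, 18]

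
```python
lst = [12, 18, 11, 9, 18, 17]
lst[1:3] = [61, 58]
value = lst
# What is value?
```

lst starts as [12, 18, 11, 9, 18, 17] (length 6). The slice lst[1:3] covers indices [1, 2] with values [18, 11]. Replacing that slice with [61, 58] (same length) produces [12, 61, 58, 9, 18, 17].

[12, 61, 58, 9, 18, 17]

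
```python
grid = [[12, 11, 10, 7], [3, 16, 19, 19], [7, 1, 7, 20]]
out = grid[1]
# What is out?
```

grid has 3 rows. Row 1 is [3, 16, 19, 19].

[3, 16, 19, 19]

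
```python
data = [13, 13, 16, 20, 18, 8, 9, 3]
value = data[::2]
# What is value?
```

data has length 8. The slice data[::2] selects indices [0, 2, 4, 6] (0->13, 2->16, 4->18, 6->9), giving [13, 16, 18, 9].

[13, 16, 18, 9]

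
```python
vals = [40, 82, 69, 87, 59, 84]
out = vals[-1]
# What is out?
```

vals has length 6. Negative index -1 maps to positive index 6 + (-1) = 5. vals[5] = 84.

84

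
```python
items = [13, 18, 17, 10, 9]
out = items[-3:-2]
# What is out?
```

items has length 5. The slice items[-3:-2] selects indices [2] (2->17), giving [17].

[17]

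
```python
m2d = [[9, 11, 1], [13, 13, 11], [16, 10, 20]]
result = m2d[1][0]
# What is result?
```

m2d[1] = [13, 13, 11]. Taking column 0 of that row yields 13.

13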